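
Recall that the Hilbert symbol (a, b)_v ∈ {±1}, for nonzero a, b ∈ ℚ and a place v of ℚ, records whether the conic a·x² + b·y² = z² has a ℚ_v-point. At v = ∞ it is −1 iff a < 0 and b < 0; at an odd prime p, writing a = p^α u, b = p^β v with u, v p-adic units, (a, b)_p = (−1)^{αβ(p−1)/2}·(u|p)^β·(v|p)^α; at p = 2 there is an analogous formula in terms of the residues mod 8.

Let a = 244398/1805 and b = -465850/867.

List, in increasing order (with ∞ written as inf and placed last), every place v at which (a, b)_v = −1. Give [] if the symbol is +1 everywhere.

[2, 3, 5, 7]

Mod squares: a ≡ 2310, b ≡ -462. Check v ∈ {∞, 2, 3, 5, 7, 11, 17, 19, 23}.
v=11: a=11^1·(≡9), b=11^3·(≡10) mod 11; (9|11)=+1, (10|11)=-1; (−1)^{1·3·5}·(+1)^3·(-1)^1 = +1.
v=∞: 2310 > 0 and -462 < 0  ⇒  (a,b)_∞ = +1.
v=23: a=23^2·(≡19), b=23^0·(≡11) mod 23; (19|23)=-1, (11|23)=-1; (−1)^{2·0·11}·(-1)^0·(-1)^2 = +1.
v=2: v_2(a)=1, v_2(b)=1; units ≡ 3, 1 (mod 8); ε·ε+αω+βω = 1·0+1·0+1·1 ≡ 1  ⇒  (a,b)_2 = -1.
v=5: a=5^-1·(≡3), b=5^2·(≡3) mod 5; (3|5)=-1, (3|5)=-1; (−1)^{-1·2·2}·(-1)^2·(-1)^-1 = -1.
v=3: a=3^1·(≡2), b=3^-1·(≡2) mod 3; (2|3)=-1, (2|3)=-1; (−1)^{1·-1·1}·(-1)^-1·(-1)^1 = -1.
v=7: a=7^1·(≡2), b=7^1·(≡1) mod 7; (2|7)=+1, (1|7)=+1; (−1)^{1·1·3}·(+1)^1·(+1)^1 = -1.
v=17: a=17^0·(≡2), b=17^-2·(≡6) mod 17; (2|17)=+1, (6|17)=-1; (−1)^{0·-2·8}·(+1)^-2·(-1)^0 = +1.
v=19: a=19^-2·(≡4), b=19^0·(≡12) mod 19; (4|19)=+1, (12|19)=-1; (−1)^{-2·0·9}·(+1)^0·(-1)^-2 = +1.
|Ram(2310, -462)| = 4, even; anisotropic at {2, 3, 5, 7}.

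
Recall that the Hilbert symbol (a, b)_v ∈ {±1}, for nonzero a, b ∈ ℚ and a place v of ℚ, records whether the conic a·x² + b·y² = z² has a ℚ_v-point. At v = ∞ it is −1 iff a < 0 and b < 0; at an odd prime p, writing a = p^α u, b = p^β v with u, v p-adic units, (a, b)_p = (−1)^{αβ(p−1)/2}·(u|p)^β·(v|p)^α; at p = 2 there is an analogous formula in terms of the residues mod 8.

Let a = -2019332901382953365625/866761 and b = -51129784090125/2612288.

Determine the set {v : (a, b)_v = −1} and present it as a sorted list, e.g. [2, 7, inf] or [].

Mod squares: a ≡ -465, b ≡ -85. Check v ∈ {∞, 2, 3, 5, 7, 13, 17, 19, 23, 31}.
v=2: v_2(a)=0, v_2(b)=-6; units ≡ 7, 3 (mod 8); ε·ε+αω+βω = 1·1+0·1+-6·0 ≡ 1  ⇒  (a,b)_2 = -1.
v=∞: -465 < 0 and -85 < 0  ⇒  (a,b)_∞ = -1.
v=7: a=7^-4·(≡1), b=7^-4·(≡5) mod 7; (1|7)=+1, (5|7)=-1; (−1)^{-4·-4·3}·(+1)^-4·(-1)^-4 = +1.
v=17: a=17^2·(≡11), b=17^-1·(≡6) mod 17; (11|17)=-1, (6|17)=-1; (−1)^{2·-1·8}·(-1)^-1·(-1)^2 = -1.
v=13: a=13^2·(≡9), b=13^2·(≡7) mod 13; (9|13)=+1, (7|13)=-1; (−1)^{2·2·6}·(+1)^2·(-1)^2 = +1.
v=31: a=31^3·(≡10), b=31^2·(≡19) mod 31; (10|31)=+1, (19|31)=+1; (−1)^{3·2·15}·(+1)^2·(+1)^3 = +1.
v=3: a=3^1·(≡1), b=3^2·(≡2) mod 3; (1|3)=+1, (2|3)=-1; (−1)^{1·2·1}·(+1)^2·(-1)^1 = -1.
v=5: a=5^5·(≡3), b=5^3·(≡3) mod 5; (3|5)=-1, (3|5)=-1; (−1)^{5·3·2}·(-1)^3·(-1)^5 = +1.
v=23: a=23^6·(≡16), b=23^4·(≡21) mod 23; (16|23)=+1, (21|23)=-1; (−1)^{6·4·11}·(+1)^4·(-1)^6 = +1.
v=19: a=19^-2·(≡8), b=19^0·(≡2) mod 19; (8|19)=-1, (2|19)=-1; (−1)^{-2·0·9}·(-1)^0·(-1)^-2 = +1.
(-465, -85 / ℚ) ramifies at {2, 3, 17, ∞}: a division algebra.

[2, 3, 17, inf]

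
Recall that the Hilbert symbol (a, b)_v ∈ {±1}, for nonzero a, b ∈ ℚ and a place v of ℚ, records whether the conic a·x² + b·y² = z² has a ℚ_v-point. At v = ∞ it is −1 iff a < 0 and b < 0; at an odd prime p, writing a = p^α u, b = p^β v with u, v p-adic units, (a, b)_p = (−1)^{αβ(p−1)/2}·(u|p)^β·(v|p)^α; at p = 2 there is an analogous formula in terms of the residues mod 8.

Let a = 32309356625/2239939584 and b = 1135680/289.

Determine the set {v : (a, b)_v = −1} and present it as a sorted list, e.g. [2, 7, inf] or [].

(a, b) ≡ (65, 105) mod (ℚ^×)²; places V = {2, 3, 5, 7, 13, 17, 29, ∞}.
(a,b)_29: α=-2, u≡13; β=0, v≡18 (mod 29); (13|29)=+1, (18|29)=-1; sign (−1)^0·+1^0·-1^-2 = +1.
(a,b)_13: α=3, u≡8; β=2, v≡4 (mod 13); (8|13)=-1, (4|13)=+1; sign (−1)^0·-1^2·+1^3 = +1.
(a,b)_17: α=-2, u≡5; β=-2, v≡12 (mod 17); (5|17)=-1, (12|17)=-1; sign (−1)^0·-1^-2·-1^-2 = +1.
(a,b)_7: α=6, u≡1; β=1, v≡4 (mod 7); (1|7)=+1, (4|7)=+1; sign (−1)^0·+1^1·+1^6 = +1.
(a,b)_5: α=3, u≡2; β=1, v≡4 (mod 5); (2|5)=-1, (4|5)=+1; sign (−1)^0·-1^1·+1^3 = -1.
(a,b)_∞: sgn(65)=+, sgn(105)=+, so +1.
(a,b)_3: α=-2, u≡2; β=1, v≡2 (mod 3); (2|3)=-1, (2|3)=-1; sign (−1)^0·-1^1·-1^-2 = -1.
(a,b)_2: α=-10, β=6; u≡1, v≡1 (mod 8); ε(u)ε(v)=0·0, αω(v)=-10·0, βω(u)=6·0; sum ≡ 0  ⇒  +1.
Ram(65, 105) = {3, 5}; no ℚ_3-point on the conic.

[3, 5]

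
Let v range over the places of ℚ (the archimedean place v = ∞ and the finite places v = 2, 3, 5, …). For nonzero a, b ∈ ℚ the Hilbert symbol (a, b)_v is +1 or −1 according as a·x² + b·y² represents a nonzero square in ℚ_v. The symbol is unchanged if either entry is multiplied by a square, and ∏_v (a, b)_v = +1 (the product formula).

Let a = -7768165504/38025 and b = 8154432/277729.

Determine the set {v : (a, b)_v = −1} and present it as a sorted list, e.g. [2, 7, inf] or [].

(a, b) ≡ (-336226, 13) mod (ℚ^×)²; places V = {2, 3, 5, 11, 13, 17, 19, 29, 31, ∞}.
(a,b)_2: α=7, β=6; u≡7, v≡5 (mod 8); ε(u)ε(v)=1·0, αω(v)=7·1, βω(u)=6·0; sum ≡ 1  ⇒  -1.
(a,b)_31: α=1, u≡28; β=-2, v≡13 (mod 31); (28|31)=+1, (13|31)=-1; sign (−1)^0·+1^-2·-1^1 = -1.
(a,b)_19: α=2, u≡4; β=0, v≡2 (mod 19); (4|19)=+1, (2|19)=-1; sign (−1)^0·+1^0·-1^2 = +1.
(a,b)_3: α=-2, u≡2; β=4, v≡1 (mod 3); (2|3)=-1, (1|3)=+1; sign (−1)^0·-1^4·+1^-2 = +1.
(a,b)_∞: sgn(-336226)=−, sgn(13)=+, so +1.
(a,b)_5: α=-2, u≡1; β=0, v≡3 (mod 5); (1|5)=+1, (3|5)=-1; sign (−1)^0·+1^0·-1^-2 = +1.
(a,b)_17: α=1, u≡6; β=-2, v≡16 (mod 17); (6|17)=-1, (16|17)=+1; sign (−1)^0·-1^-2·+1^1 = +1.
(a,b)_13: α=-2, u≡11; β=1, v≡4 (mod 13); (11|13)=-1, (4|13)=+1; sign (−1)^0·-1^1·+1^-2 = -1.
(a,b)_29: α=1, u≡20; β=0, v≡5 (mod 29); (20|29)=+1, (5|29)=+1; sign (−1)^0·+1^0·+1^1 = +1.
(a,b)_11: α=1, u≡5; β=2, v≡6 (mod 11); (5|11)=+1, (6|11)=-1; sign (−1)^0·+1^2·-1^1 = -1.
(-336226, 13 / ℚ) ramifies at {2, 11, 13, 31}: a division algebra.

[2, 11, 13, 31]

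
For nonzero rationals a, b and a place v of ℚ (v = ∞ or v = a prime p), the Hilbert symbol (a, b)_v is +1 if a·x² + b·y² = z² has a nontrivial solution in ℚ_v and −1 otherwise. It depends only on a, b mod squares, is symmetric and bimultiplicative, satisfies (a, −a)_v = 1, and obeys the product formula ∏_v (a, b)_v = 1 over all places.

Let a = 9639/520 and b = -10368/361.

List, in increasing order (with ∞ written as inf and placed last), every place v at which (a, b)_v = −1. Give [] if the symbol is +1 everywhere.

[2, 5, 7, 13]

Mod squares: a ≡ 15470, b ≡ -2. Check v ∈ {∞, 2, 3, 5, 7, 13, 17, 19}.
v=3: a=3^4·(≡2), b=3^4·(≡1) mod 3; (2|3)=-1, (1|3)=+1; (−1)^{4·4·1}·(-1)^4·(+1)^4 = +1.
v=∞: 15470 > 0 and -2 < 0  ⇒  (a,b)_∞ = +1.
v=2: v_2(a)=-3, v_2(b)=7; units ≡ 7, 7 (mod 8); ε·ε+αω+βω = 1·1+-3·0+7·0 ≡ 1  ⇒  (a,b)_2 = -1.
v=17: a=17^1·(≡4), b=17^0·(≡9) mod 17; (4|17)=+1, (9|17)=+1; (−1)^{1·0·8}·(+1)^0·(+1)^1 = +1.
v=13: a=13^-1·(≡6), b=13^0·(≡11) mod 13; (6|13)=-1, (11|13)=-1; (−1)^{-1·0·6}·(-1)^0·(-1)^-1 = -1.
v=19: a=19^0·(≡9), b=19^-2·(≡6) mod 19; (9|19)=+1, (6|19)=+1; (−1)^{0·-2·9}·(+1)^-2·(+1)^0 = +1.
v=7: a=7^1·(≡6), b=7^0·(≡5) mod 7; (6|7)=-1, (5|7)=-1; (−1)^{1·0·3}·(-1)^0·(-1)^1 = -1.
v=5: a=5^-1·(≡1), b=5^0·(≡2) mod 5; (1|5)=+1, (2|5)=-1; (−1)^{-1·0·2}·(+1)^0·(-1)^-1 = -1.
Ram(15470, -2) = {2, 5, 7, 13}; no ℚ_2-point on the conic.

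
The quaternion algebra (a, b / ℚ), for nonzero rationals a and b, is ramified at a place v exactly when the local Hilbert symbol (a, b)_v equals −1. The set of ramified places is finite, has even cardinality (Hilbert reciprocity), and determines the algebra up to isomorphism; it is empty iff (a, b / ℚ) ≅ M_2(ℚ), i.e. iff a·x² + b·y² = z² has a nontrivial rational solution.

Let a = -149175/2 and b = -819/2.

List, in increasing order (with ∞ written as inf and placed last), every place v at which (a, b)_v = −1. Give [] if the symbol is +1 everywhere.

[2, 13, 17, inf]

Mod squares: a ≡ -1326, b ≡ -182. Check v ∈ {∞, 2, 3, 5, 7, 13, 17}.
v=3: a=3^3·(≡2), b=3^2·(≡1) mod 3; (2|3)=-1, (1|3)=+1; (−1)^{3·2·1}·(-1)^2·(+1)^3 = +1.
v=2: v_2(a)=-1, v_2(b)=-1; units ≡ 1, 5 (mod 8); ε·ε+αω+βω = 0·0+-1·1+-1·0 ≡ 1  ⇒  (a,b)_2 = -1.
v=17: a=17^1·(≡7), b=17^0·(≡7) mod 17; (7|17)=-1, (7|17)=-1; (−1)^{1·0·8}·(-1)^0·(-1)^1 = -1.
v=∞: -1326 < 0 and -182 < 0  ⇒  (a,b)_∞ = -1.
v=5: a=5^2·(≡4), b=5^0·(≡3) mod 5; (4|5)=+1, (3|5)=-1; (−1)^{2·0·2}·(+1)^0·(-1)^2 = +1.
v=13: a=13^1·(≡2), b=13^1·(≡1) mod 13; (2|13)=-1, (1|13)=+1; (−1)^{1·1·6}·(-1)^1·(+1)^1 = -1.
v=7: a=7^0·(≡1), b=7^1·(≡1) mod 7; (1|7)=+1, (1|7)=+1; (−1)^{0·1·3}·(+1)^1·(+1)^0 = +1.
|Ram(-1326, -182)| = 4, even; anisotropic at {2, 13, 17, ∞}.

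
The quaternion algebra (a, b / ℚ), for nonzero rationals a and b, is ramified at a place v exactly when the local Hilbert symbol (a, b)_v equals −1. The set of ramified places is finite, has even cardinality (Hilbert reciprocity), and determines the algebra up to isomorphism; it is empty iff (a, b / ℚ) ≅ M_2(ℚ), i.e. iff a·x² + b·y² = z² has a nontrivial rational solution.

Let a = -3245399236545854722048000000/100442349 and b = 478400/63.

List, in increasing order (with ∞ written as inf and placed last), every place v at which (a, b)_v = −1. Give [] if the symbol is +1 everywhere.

Mod squares: a ≡ -2699697, b ≡ 2093. Check v ∈ {∞, 2, 3, 5, 7, 11, 13, 19, 23, 29, 31}.
v=29: a=29^1·(≡17), b=29^0·(≡9) mod 29; (17|29)=-1, (9|29)=+1; (−1)^{1·0·14}·(-1)^0·(+1)^1 = +1.
v=11: a=11^1·(≡3), b=11^0·(≡4) mod 11; (3|11)=+1, (4|11)=+1; (−1)^{1·0·5}·(+1)^0·(+1)^1 = +1.
v=5: a=5^6·(≡2), b=5^2·(≡2) mod 5; (2|5)=-1, (2|5)=-1; (−1)^{6·2·2}·(-1)^2·(-1)^6 = +1.
v=2: v_2(a)=18, v_2(b)=6; units ≡ 7, 5 (mod 8); ε·ε+αω+βω = 1·0+18·1+6·0 ≡ 0  ⇒  (a,b)_2 = +1.
v=19: a=19^4·(≡14), b=19^0·(≡3) mod 19; (14|19)=-1, (3|19)=-1; (−1)^{4·0·9}·(-1)^0·(-1)^4 = +1.
v=13: a=13^3·(≡8), b=13^1·(≡8) mod 13; (8|13)=-1, (8|13)=-1; (−1)^{3·1·6}·(-1)^1·(-1)^3 = +1.
v=7: a=7^-1·(≡1), b=7^-1·(≡3) mod 7; (1|7)=+1, (3|7)=-1; (−1)^{-1·-1·3}·(+1)^-1·(-1)^-1 = +1.
v=31: a=31^1·(≡11), b=31^0·(≡8) mod 31; (11|31)=-1, (8|31)=+1; (−1)^{1·0·15}·(-1)^0·(+1)^1 = +1.
v=3: a=3^-15·(≡2), b=3^-2·(≡2) mod 3; (2|3)=-1, (2|3)=-1; (−1)^{-15·-2·1}·(-1)^-2·(-1)^-15 = -1.
v=23: a=23^4·(≡15), b=23^1·(≡14) mod 23; (15|23)=-1, (14|23)=-1; (−1)^{4·1·11}·(-1)^1·(-1)^4 = -1.
v=∞: -2699697 < 0 and 2093 > 0  ⇒  (a,b)_∞ = +1.
Ram(-2699697, 2093) = {3, 23}; no ℚ_3-point on the conic.

[3, 23]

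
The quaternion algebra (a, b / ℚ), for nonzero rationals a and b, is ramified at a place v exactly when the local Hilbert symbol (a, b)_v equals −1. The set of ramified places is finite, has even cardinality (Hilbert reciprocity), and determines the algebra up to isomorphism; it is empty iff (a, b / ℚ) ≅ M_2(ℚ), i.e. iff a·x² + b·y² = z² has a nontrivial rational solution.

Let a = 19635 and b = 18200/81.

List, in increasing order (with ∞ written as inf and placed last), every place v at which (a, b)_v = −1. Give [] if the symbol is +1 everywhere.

[3, 5, 7, 11, 13, 17]

Mod squares: a ≡ 19635, b ≡ 182. Check v ∈ {∞, 2, 3, 5, 7, 11, 13, 17}.
v=∞: 19635 > 0 and 182 > 0  ⇒  (a,b)_∞ = +1.
v=3: a=3^1·(≡2), b=3^-4·(≡2) mod 3; (2|3)=-1, (2|3)=-1; (−1)^{1·-4·1}·(-1)^-4·(-1)^1 = -1.
v=11: a=11^1·(≡3), b=11^0·(≡7) mod 11; (3|11)=+1, (7|11)=-1; (−1)^{1·0·5}·(+1)^0·(-1)^1 = -1.
v=2: v_2(a)=0, v_2(b)=3; units ≡ 3, 3 (mod 8); ε·ε+αω+βω = 1·1+0·1+3·1 ≡ 0  ⇒  (a,b)_2 = +1.
v=5: a=5^1·(≡2), b=5^2·(≡3) mod 5; (2|5)=-1, (3|5)=-1; (−1)^{1·2·2}·(-1)^2·(-1)^1 = -1.
v=17: a=17^1·(≡16), b=17^0·(≡6) mod 17; (16|17)=+1, (6|17)=-1; (−1)^{1·0·8}·(+1)^0·(-1)^1 = -1.
v=13: a=13^0·(≡5), b=13^1·(≡3) mod 13; (5|13)=-1, (3|13)=+1; (−1)^{0·1·6}·(-1)^1·(+1)^0 = -1.
v=7: a=7^1·(≡5), b=7^1·(≡6) mod 7; (5|7)=-1, (6|7)=-1; (−1)^{1·1·3}·(-1)^1·(-1)^1 = -1.
Ram(19635, 182) = {3, 5, 7, 11, 13, 17}; no ℚ_3-point on the conic.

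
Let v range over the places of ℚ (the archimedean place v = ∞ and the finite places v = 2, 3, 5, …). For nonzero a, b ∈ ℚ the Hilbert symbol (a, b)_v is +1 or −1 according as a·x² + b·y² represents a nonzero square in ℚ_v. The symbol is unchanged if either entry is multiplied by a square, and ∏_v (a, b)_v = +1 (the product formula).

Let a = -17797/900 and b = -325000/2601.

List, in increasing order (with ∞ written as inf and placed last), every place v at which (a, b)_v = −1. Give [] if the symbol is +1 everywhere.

(a, b) ≡ (-13, -130) mod (ℚ^×)²; places V = {2, 3, 5, 13, 17, 37, ∞}.
(a,b)_13: α=1, u≡3; β=1, v≡12 (mod 13); (3|13)=+1, (12|13)=+1; sign (−1)^0·+1^1·+1^1 = +1.
(a,b)_37: α=2, u≡2; β=0, v≡31 (mod 37); (2|37)=-1, (31|37)=-1; sign (−1)^0·-1^0·-1^2 = +1.
(a,b)_17: α=0, u≡15; β=-2, v≡12 (mod 17); (15|17)=+1, (12|17)=-1; sign (−1)^0·+1^-2·-1^0 = +1.
(a,b)_∞: sgn(-13)=−, sgn(-130)=−, so -1.
(a,b)_3: α=-2, u≡2; β=-2, v≡2 (mod 3); (2|3)=-1, (2|3)=-1; sign (−1)^0·-1^-2·-1^-2 = +1.
(a,b)_5: α=-2, u≡3; β=5, v≡1 (mod 5); (3|5)=-1, (1|5)=+1; sign (−1)^0·-1^5·+1^-2 = -1.
(a,b)_2: α=-2, β=3; u≡3, v≡7 (mod 8); ε(u)ε(v)=1·1, αω(v)=-2·0, βω(u)=3·1; sum ≡ 0  ⇒  +1.
(-13, -130 / ℚ) ramifies at {5, ∞}: a division algebra.

[5, inf]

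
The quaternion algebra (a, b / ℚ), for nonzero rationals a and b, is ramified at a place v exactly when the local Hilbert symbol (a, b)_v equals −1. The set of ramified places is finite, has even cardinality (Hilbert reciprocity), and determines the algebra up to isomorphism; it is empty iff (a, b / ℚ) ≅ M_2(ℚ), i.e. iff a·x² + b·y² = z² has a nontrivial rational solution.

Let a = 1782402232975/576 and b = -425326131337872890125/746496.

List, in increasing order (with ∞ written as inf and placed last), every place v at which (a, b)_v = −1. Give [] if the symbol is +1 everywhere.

[2, 7, 17, 31]

(a, b) ≡ (31, -18445) mod (ℚ^×)²; places V = {2, 3, 5, 7, 11, 13, 17, 31, ∞}.
(a,b)_7: α=2, u≡3; β=1, v≡2 (mod 7); (3|7)=-1, (2|7)=+1; sign (−1)^0·-1^1·+1^2 = -1.
(a,b)_31: α=3, u≡28; β=5, v≡7 (mod 31); (28|31)=+1, (7|31)=+1; sign (−1)^1·+1^5·+1^3 = -1.
(a,b)_13: α=2, u≡5; β=4, v≡8 (mod 13); (5|13)=-1, (8|13)=-1; sign (−1)^0·-1^4·-1^2 = +1.
(a,b)_11: α=0, u≡3; β=2, v≡7 (mod 11); (3|11)=+1, (7|11)=-1; sign (−1)^0·+1^2·-1^0 = +1.
(a,b)_5: α=2, u≡4; β=3, v≡4 (mod 5); (4|5)=+1, (4|5)=+1; sign (−1)^0·+1^3·+1^2 = +1.
(a,b)_2: α=-6, β=-10; u≡7, v≡3 (mod 8); ε(u)ε(v)=1·1, αω(v)=-6·1, βω(u)=-10·0; sum ≡ 1  ⇒  -1.
(a,b)_17: α=2, u≡12; β=3, v≡7 (mod 17); (12|17)=-1, (7|17)=-1; sign (−1)^0·-1^3·-1^2 = -1.
(a,b)_3: α=-2, u≡1; β=-6, v≡2 (mod 3); (1|3)=+1, (2|3)=-1; sign (−1)^0·+1^-6·-1^-2 = +1.
(a,b)_∞: sgn(31)=+, sgn(-18445)=−, so +1.
|Ram(31, -18445)| = 4, even; anisotropic at {2, 7, 17, 31}.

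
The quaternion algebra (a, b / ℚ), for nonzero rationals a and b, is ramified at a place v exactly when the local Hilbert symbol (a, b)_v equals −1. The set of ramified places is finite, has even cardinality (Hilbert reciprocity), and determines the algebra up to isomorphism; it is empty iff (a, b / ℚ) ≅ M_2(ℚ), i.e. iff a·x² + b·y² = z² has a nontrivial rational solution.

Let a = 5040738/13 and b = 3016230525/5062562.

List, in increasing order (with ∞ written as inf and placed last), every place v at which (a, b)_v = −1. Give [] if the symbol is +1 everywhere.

Mod squares: a ≡ 25194, b ≡ 4522. Check v ∈ {∞, 2, 3, 5, 7, 11, 13, 17, 19, 37, 43}.
v=17: a=17^3·(≡7), b=17^1·(≡5) mod 17; (7|17)=-1, (5|17)=-1; (−1)^{3·1·8}·(-1)^1·(-1)^3 = +1.
v=37: a=37^0·(≡9), b=37^-2·(≡20) mod 37; (9|37)=+1, (20|37)=-1; (−1)^{0·-2·18}·(+1)^-2·(-1)^0 = +1.
v=5: a=5^0·(≡1), b=5^2·(≡3) mod 5; (1|5)=+1, (3|5)=-1; (−1)^{0·2·2}·(+1)^2·(-1)^0 = +1.
v=19: a=19^1·(≡15), b=19^1·(≡13) mod 19; (15|19)=-1, (13|19)=-1; (−1)^{1·1·9}·(-1)^1·(-1)^1 = -1.
v=13: a=13^-1·(≡1), b=13^0·(≡2) mod 13; (1|13)=+1, (2|13)=-1; (−1)^{-1·0·6}·(+1)^0·(-1)^-1 = -1.
v=∞: 25194 > 0 and 4522 > 0  ⇒  (a,b)_∞ = +1.
v=2: v_2(a)=1, v_2(b)=-1; units ≡ 5, 5 (mod 8); ε·ε+αω+βω = 0·0+1·1+-1·1 ≡ 0  ⇒  (a,b)_2 = +1.
v=43: a=43^0·(≡28), b=43^-2·(≡34) mod 43; (28|43)=-1, (34|43)=-1; (−1)^{0·-2·21}·(-1)^-2·(-1)^0 = +1.
v=7: a=7^0·(≡4), b=7^3·(≡2) mod 7; (4|7)=+1, (2|7)=+1; (−1)^{0·3·3}·(+1)^3·(+1)^0 = +1.
v=11: a=11^0·(≡5), b=11^2·(≡4) mod 11; (5|11)=+1, (4|11)=+1; (−1)^{0·2·5}·(+1)^2·(+1)^0 = +1.
v=3: a=3^3·(≡1), b=3^2·(≡1) mod 3; (1|3)=+1, (1|3)=+1; (−1)^{3·2·1}·(+1)^2·(+1)^3 = +1.
Ram(25194, 4522) = {13, 19}; no ℚ_13-point on the conic.

[13, 19]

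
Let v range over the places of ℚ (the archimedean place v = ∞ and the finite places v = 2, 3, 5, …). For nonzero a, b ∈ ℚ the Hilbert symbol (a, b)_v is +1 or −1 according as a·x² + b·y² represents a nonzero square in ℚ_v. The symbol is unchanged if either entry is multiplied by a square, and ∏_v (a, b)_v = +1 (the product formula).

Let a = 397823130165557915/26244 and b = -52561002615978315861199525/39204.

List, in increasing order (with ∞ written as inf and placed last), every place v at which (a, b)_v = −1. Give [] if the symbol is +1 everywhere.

[2, 7, 17, 31]

Mod squares: a ≡ 224315, b ≡ -589. Check v ∈ {∞, 2, 3, 5, 7, 11, 13, 17, 19, 29, 31}.
v=13: a=13^1·(≡9), b=13^2·(≡9) mod 13; (9|13)=+1, (9|13)=+1; (−1)^{1·2·6}·(+1)^2·(+1)^1 = +1.
v=11: a=11^0·(≡3), b=11^-2·(≡4) mod 11; (3|11)=+1, (4|11)=+1; (−1)^{0·-2·5}·(+1)^-2·(+1)^0 = +1.
v=17: a=17^3·(≡12), b=17^4·(≡10) mod 17; (12|17)=-1, (10|17)=-1; (−1)^{3·4·8}·(-1)^4·(-1)^3 = -1.
v=5: a=5^1·(≡2), b=5^2·(≡1) mod 5; (2|5)=-1, (1|5)=+1; (−1)^{1·2·2}·(-1)^2·(+1)^1 = +1.
v=∞: 224315 > 0 and -589 < 0  ⇒  (a,b)_∞ = +1.
v=19: a=19^4·(≡17), b=19^5·(≡9) mod 19; (17|19)=+1, (9|19)=+1; (−1)^{4·5·9}·(+1)^5·(+1)^4 = +1.
v=7: a=7^3·(≡6), b=7^4·(≡5) mod 7; (6|7)=-1, (5|7)=-1; (−1)^{3·4·3}·(-1)^4·(-1)^3 = -1.
v=31: a=31^2·(≡30), b=31^3·(≡17) mod 31; (30|31)=-1, (17|31)=-1; (−1)^{2·3·15}·(-1)^3·(-1)^2 = -1.
v=3: a=3^-8·(≡2), b=3^-4·(≡2) mod 3; (2|3)=-1, (2|3)=-1; (−1)^{-8·-4·1}·(-1)^-4·(-1)^-8 = +1.
v=2: v_2(a)=-2, v_2(b)=-2; units ≡ 3, 3 (mod 8); ε·ε+αω+βω = 1·1+-2·1+-2·1 ≡ 1  ⇒  (a,b)_2 = -1.
v=29: a=29^1·(≡10), b=29^2·(≡6) mod 29; (10|29)=-1, (6|29)=+1; (−1)^{1·2·14}·(-1)^2·(+1)^1 = +1.
Ram(224315, -589) = {2, 7, 17, 31}; no ℚ_2-point on the conic.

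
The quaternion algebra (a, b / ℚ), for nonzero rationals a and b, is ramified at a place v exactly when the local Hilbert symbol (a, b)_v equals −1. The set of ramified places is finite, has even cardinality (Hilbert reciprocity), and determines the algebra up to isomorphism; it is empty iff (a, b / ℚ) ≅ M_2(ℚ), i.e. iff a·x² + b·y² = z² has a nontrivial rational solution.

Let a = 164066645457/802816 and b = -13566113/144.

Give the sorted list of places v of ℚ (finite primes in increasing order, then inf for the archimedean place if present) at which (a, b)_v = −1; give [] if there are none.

[13, 29]

(a, b) ≡ (78793, -7337) mod (ℚ^×)²; places V = {2, 3, 7, 11, 13, 19, 23, 29, 37, 43, ∞}.
(a,b)_∞: sgn(78793)=+, sgn(-7337)=−, so +1.
(a,b)_19: α=1, u≡9; β=0, v≡7 (mod 19); (9|19)=+1, (7|19)=+1; sign (−1)^0·+1^0·+1^1 = +1.
(a,b)_3: α=2, u≡1; β=-2, v≡1 (mod 3); (1|3)=+1, (1|3)=+1; sign (−1)^0·+1^-2·+1^2 = +1.
(a,b)_43: α=0, u≡41; β=2, v≡24 (mod 43); (41|43)=+1, (24|43)=+1; sign (−1)^0·+1^2·+1^0 = +1.
(a,b)_2: α=-14, β=-4; u≡1, v≡7 (mod 8); ε(u)ε(v)=0·1, αω(v)=-14·0, βω(u)=-4·0; sum ≡ 0  ⇒  +1.
(a,b)_37: α=2, u≡29; β=0, v≡25 (mod 37); (29|37)=-1, (25|37)=+1; sign (−1)^0·-1^0·+1^2 = +1.
(a,b)_11: α=1, u≡10; β=1, v≡4 (mod 11); (10|11)=-1, (4|11)=+1; sign (−1)^1·-1^1·+1^1 = +1.
(a,b)_13: α=3, u≡4; β=0, v≡11 (mod 13); (4|13)=+1, (11|13)=-1; sign (−1)^0·+1^0·-1^3 = -1.
(a,b)_23: α=0, u≡4; β=1, v≡16 (mod 23); (4|23)=+1, (16|23)=+1; sign (−1)^0·+1^1·+1^0 = +1.
(a,b)_7: α=-2, u≡2; β=0, v≡5 (mod 7); (2|7)=+1, (5|7)=-1; sign (−1)^0·+1^0·-1^-2 = +1.
(a,b)_29: α=1, u≡9; β=1, v≡27 (mod 29); (9|29)=+1, (27|29)=-1; sign (−1)^0·+1^1·-1^1 = -1.
(78793, -7337 / ℚ) ramifies at {13, 29}: a division algebra.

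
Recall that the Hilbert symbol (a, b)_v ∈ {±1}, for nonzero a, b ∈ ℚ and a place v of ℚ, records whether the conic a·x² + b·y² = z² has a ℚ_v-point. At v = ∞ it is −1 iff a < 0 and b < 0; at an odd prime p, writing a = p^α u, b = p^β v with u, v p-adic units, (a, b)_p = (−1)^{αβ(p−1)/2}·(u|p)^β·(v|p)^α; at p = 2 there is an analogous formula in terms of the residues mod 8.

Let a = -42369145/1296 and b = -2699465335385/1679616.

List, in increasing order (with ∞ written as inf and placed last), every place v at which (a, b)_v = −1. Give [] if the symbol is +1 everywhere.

[2, 5, 13, 19, 29, inf]

Mod squares: a ≡ -250705, b ≡ -665. Check v ∈ {∞, 2, 3, 5, 7, 13, 19, 29}.
v=19: a=19^1·(≡14), b=19^1·(≡2) mod 19; (14|19)=-1, (2|19)=-1; (−1)^{1·1·9}·(-1)^1·(-1)^1 = -1.
v=∞: -250705 < 0 and -665 < 0  ⇒  (a,b)_∞ = -1.
v=5: a=5^1·(≡1), b=5^1·(≡3) mod 5; (1|5)=+1, (3|5)=-1; (−1)^{1·1·2}·(+1)^1·(-1)^1 = -1.
v=29: a=29^1·(≡8), b=29^2·(≡3) mod 29; (8|29)=-1, (3|29)=-1; (−1)^{1·2·14}·(-1)^2·(-1)^1 = -1.
v=7: a=7^1·(≡4), b=7^1·(≡3) mod 7; (4|7)=+1, (3|7)=-1; (−1)^{1·1·3}·(+1)^1·(-1)^1 = +1.
v=3: a=3^-4·(≡2), b=3^-8·(≡1) mod 3; (2|3)=-1, (1|3)=+1; (−1)^{-4·-8·1}·(-1)^-8·(+1)^-4 = +1.
v=13: a=13^3·(≡8), b=13^6·(≡7) mod 13; (8|13)=-1, (7|13)=-1; (−1)^{3·6·6}·(-1)^6·(-1)^3 = -1.
v=2: v_2(a)=-4, v_2(b)=-8; units ≡ 7, 7 (mod 8); ε·ε+αω+βω = 1·1+-4·0+-8·0 ≡ 1  ⇒  (a,b)_2 = -1.
Ram(-250705, -665) = {2, 5, 13, 19, 29, ∞}; no ℚ_2-point on the conic.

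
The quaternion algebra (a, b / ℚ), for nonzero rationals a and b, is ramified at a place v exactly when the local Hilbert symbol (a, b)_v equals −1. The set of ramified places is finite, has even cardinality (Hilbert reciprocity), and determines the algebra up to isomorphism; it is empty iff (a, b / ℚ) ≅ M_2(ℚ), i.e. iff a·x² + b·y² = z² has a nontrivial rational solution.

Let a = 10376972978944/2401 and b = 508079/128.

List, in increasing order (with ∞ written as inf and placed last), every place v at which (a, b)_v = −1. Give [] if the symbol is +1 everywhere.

[13, 19]

(a, b) ≡ (19, 8398) mod (ℚ^×)²; places V = {2, 7, 11, 13, 17, 19, ∞}.
(a,b)_7: α=-4, u≡5; β=0, v≡6 (mod 7); (5|7)=-1, (6|7)=-1; sign (−1)^0·-1^0·-1^-4 = +1.
(a,b)_13: α=2, u≡5; β=1, v≡4 (mod 13); (5|13)=-1, (4|13)=+1; sign (−1)^0·-1^1·+1^2 = -1.
(a,b)_2: α=8, β=-7; u≡3, v≡7 (mod 8); ε(u)ε(v)=1·1, αω(v)=8·0, βω(u)=-7·1; sum ≡ 0  ⇒  +1.
(a,b)_17: α=2, u≡13; β=1, v≡2 (mod 17); (13|17)=+1, (2|17)=+1; sign (−1)^0·+1^1·+1^2 = +1.
(a,b)_∞: sgn(19)=+, sgn(8398)=+, so +1.
(a,b)_11: α=2, u≡6; β=2, v≡9 (mod 11); (6|11)=-1, (9|11)=+1; sign (−1)^0·-1^2·+1^2 = +1.
(a,b)_19: α=3, u≡4; β=1, v≡6 (mod 19); (4|19)=+1, (6|19)=+1; sign (−1)^1·+1^1·+1^3 = -1.
|Ram(19, 8398)| = 2, even; anisotropic at {13, 19}.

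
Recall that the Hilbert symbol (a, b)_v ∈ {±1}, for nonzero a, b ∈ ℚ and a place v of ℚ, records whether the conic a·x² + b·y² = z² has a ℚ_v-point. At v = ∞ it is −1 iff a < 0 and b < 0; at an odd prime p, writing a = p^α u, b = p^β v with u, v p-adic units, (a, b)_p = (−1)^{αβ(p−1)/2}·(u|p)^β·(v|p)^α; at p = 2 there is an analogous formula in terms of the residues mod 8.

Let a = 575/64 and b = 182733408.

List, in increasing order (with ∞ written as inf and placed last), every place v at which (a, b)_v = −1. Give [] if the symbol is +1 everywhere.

[2, 17]

(a, b) ≡ (23, 140998) mod (ℚ^×)²; places V = {2, 3, 5, 11, 13, 17, 23, 29, ∞}.
(a,b)_5: α=2, u≡2; β=0, v≡3 (mod 5); (2|5)=-1, (3|5)=-1; sign (−1)^0·-1^0·-1^2 = +1.
(a,b)_∞: sgn(23)=+, sgn(140998)=+, so +1.
(a,b)_2: α=-6, β=5; u≡7, v≡3 (mod 8); ε(u)ε(v)=1·1, αω(v)=-6·1, βω(u)=5·0; sum ≡ 1  ⇒  -1.
(a,b)_13: α=0, u≡10; β=1, v≡10 (mod 13); (10|13)=+1, (10|13)=+1; sign (−1)^0·+1^1·+1^0 = +1.
(a,b)_3: α=0, u≡2; β=4, v≡1 (mod 3); (2|3)=-1, (1|3)=+1; sign (−1)^0·-1^4·+1^0 = +1.
(a,b)_23: α=1, u≡18; β=0, v≡18 (mod 23); (18|23)=+1, (18|23)=+1; sign (−1)^0·+1^0·+1^1 = +1.
(a,b)_11: α=0, u≡4; β=1, v≡5 (mod 11); (4|11)=+1, (5|11)=+1; sign (−1)^0·+1^1·+1^0 = +1.
(a,b)_29: α=0, u≡4; β=1, v≡3 (mod 29); (4|29)=+1, (3|29)=-1; sign (−1)^0·+1^1·-1^0 = +1.
(a,b)_17: α=0, u≡5; β=1, v≡9 (mod 17); (5|17)=-1, (9|17)=+1; sign (−1)^0·-1^1·+1^0 = -1.
|Ram(23, 140998)| = 2, even; anisotropic at {2, 17}.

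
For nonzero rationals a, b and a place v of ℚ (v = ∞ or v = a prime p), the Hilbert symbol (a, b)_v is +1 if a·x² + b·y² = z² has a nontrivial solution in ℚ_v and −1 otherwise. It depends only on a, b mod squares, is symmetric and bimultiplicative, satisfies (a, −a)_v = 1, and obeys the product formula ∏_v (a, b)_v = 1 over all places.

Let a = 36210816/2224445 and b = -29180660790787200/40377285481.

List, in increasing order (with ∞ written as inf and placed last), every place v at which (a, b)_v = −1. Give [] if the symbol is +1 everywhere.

Mod squares: a ≡ 170, b ≡ -2. Check v ∈ {∞, 2, 3, 5, 13, 17, 23, 29, 41, 43}.
v=3: a=3^2·(≡2), b=3^10·(≡1) mod 3; (2|3)=-1, (1|3)=+1; (−1)^{2·10·1}·(-1)^10·(+1)^2 = +1.
v=43: a=43^2·(≡41), b=43^2·(≡13) mod 43; (41|43)=+1, (13|43)=+1; (−1)^{2·2·21}·(+1)^2·(+1)^2 = +1.
v=∞: 170 > 0 and -2 < 0  ⇒  (a,b)_∞ = +1.
v=41: a=41^0·(≡22), b=41^-2·(≡36) mod 41; (22|41)=-1, (36|41)=+1; (−1)^{0·-2·20}·(-1)^-2·(+1)^0 = +1.
v=17: a=17^1·(≡7), b=17^4·(≡9) mod 17; (7|17)=-1, (9|17)=+1; (−1)^{1·4·8}·(-1)^4·(+1)^1 = +1.
v=2: v_2(a)=7, v_2(b)=7; units ≡ 5, 7 (mod 8); ε·ε+αω+βω = 0·1+7·0+7·1 ≡ 1  ⇒  (a,b)_2 = -1.
v=13: a=13^0·(≡9), b=13^-4·(≡2) mod 13; (9|13)=+1, (2|13)=-1; (−1)^{0·-4·6}·(+1)^-4·(-1)^0 = +1.
v=23: a=23^-2·(≡4), b=23^0·(≡14) mod 23; (4|23)=+1, (14|23)=-1; (−1)^{-2·0·11}·(+1)^0·(-1)^-2 = +1.
v=29: a=29^-2·(≡4), b=29^-2·(≡15) mod 29; (4|29)=+1, (15|29)=-1; (−1)^{-2·-2·14}·(+1)^-2·(-1)^-2 = +1.
v=5: a=5^-1·(≡4), b=5^2·(≡2) mod 5; (4|5)=+1, (2|5)=-1; (−1)^{-1·2·2}·(+1)^2·(-1)^-1 = -1.
(170, -2 / ℚ) ramifies at {2, 5}: a division algebra.

[2, 5]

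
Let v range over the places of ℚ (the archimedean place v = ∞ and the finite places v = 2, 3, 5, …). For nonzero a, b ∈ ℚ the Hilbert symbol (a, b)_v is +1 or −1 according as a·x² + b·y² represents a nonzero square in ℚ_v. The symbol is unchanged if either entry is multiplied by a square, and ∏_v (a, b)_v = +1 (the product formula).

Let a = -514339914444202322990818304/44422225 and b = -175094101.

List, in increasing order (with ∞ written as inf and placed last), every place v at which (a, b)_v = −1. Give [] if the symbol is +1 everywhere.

[2, 13, 19, 23, 37, inf]

(a, b) ≡ (-161, -3573349) mod (ℚ^×)²; places V = {2, 5, 7, 11, 13, 17, 19, 23, 29, 31, 37, 43, ∞}.
(a,b)_∞: sgn(-161)=−, sgn(-3573349)=−, so -1.
(a,b)_31: α=-2, u≡28; β=0, v≡6 (mod 31); (28|31)=+1, (6|31)=-1; sign (−1)^0·+1^0·-1^-2 = +1.
(a,b)_13: α=2, u≡8; β=1, v≡3 (mod 13); (8|13)=-1, (3|13)=+1; sign (−1)^0·-1^1·+1^2 = -1.
(a,b)_17: α=2, u≡15; β=1, v≡1 (mod 17); (15|17)=+1, (1|17)=+1; sign (−1)^0·+1^1·+1^2 = +1.
(a,b)_43: α=-2, u≡23; β=0, v≡7 (mod 43); (23|43)=+1, (7|43)=-1; sign (−1)^0·+1^0·-1^-2 = +1.
(a,b)_7: α=5, u≡5; β=2, v≡4 (mod 7); (5|7)=-1, (4|7)=+1; sign (−1)^0·-1^2·+1^5 = +1.
(a,b)_29: α=2, u≡1; β=0, v≡11 (mod 29); (1|29)=+1, (11|29)=-1; sign (−1)^0·+1^0·-1^2 = +1.
(a,b)_37: α=2, u≡19; β=1, v≡27 (mod 37); (19|37)=-1, (27|37)=+1; sign (−1)^0·-1^1·+1^2 = -1.
(a,b)_11: α=2, u≡5; β=0, v≡5 (mod 11); (5|11)=+1, (5|11)=+1; sign (−1)^0·+1^0·+1^2 = +1.
(a,b)_5: α=-2, u≡4; β=0, v≡4 (mod 5); (4|5)=+1, (4|5)=+1; sign (−1)^0·+1^0·+1^-2 = +1.
(a,b)_2: α=10, β=0; u≡7, v≡3 (mod 8); ε(u)ε(v)=1·1, αω(v)=10·1, βω(u)=0·0; sum ≡ 1  ⇒  -1.
(a,b)_19: α=2, u≡3; β=1, v≡15 (mod 19); (3|19)=-1, (15|19)=-1; sign (−1)^0·-1^1·-1^2 = -1.
(a,b)_23: α=3, u≡8; β=1, v≡6 (mod 23); (8|23)=+1, (6|23)=+1; sign (−1)^1·+1^1·+1^3 = -1.
Ram(-161, -3573349) = {2, 13, 19, 23, 37, ∞}; no ℚ_2-point on the conic.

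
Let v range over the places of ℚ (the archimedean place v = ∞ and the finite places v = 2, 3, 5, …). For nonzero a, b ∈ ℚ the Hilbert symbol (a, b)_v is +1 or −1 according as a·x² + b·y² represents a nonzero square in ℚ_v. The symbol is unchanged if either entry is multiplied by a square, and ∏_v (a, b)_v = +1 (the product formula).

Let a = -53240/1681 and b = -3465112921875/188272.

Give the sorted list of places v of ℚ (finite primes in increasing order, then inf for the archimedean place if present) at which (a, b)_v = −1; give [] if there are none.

[2, inf]

Mod squares: a ≡ -110, b ≡ -1309. Check v ∈ {∞, 2, 3, 5, 7, 11, 17, 41}.
v=2: v_2(a)=3, v_2(b)=-4; units ≡ 1, 3 (mod 8); ε·ε+αω+βω = 0·1+3·1+-4·0 ≡ 1  ⇒  (a,b)_2 = -1.
v=17: a=17^0·(≡15), b=17^1·(≡13) mod 17; (15|17)=+1, (13|17)=+1; (−1)^{0·1·8}·(+1)^1·(+1)^0 = +1.
v=5: a=5^1·(≡2), b=5^6·(≡4) mod 5; (2|5)=-1, (4|5)=+1; (−1)^{1·6·2}·(-1)^6·(+1)^1 = +1.
v=41: a=41^-2·(≡19), b=41^-2·(≡15) mod 41; (19|41)=-1, (15|41)=-1; (−1)^{-2·-2·20}·(-1)^-2·(-1)^-2 = +1.
v=3: a=3^0·(≡1), b=3^4·(≡2) mod 3; (1|3)=+1, (2|3)=-1; (−1)^{0·4·1}·(+1)^4·(-1)^0 = +1.
v=∞: -110 < 0 and -1309 < 0  ⇒  (a,b)_∞ = -1.
v=7: a=7^0·(≡2), b=7^-1·(≡2) mod 7; (2|7)=+1, (2|7)=+1; (−1)^{0·-1·3}·(+1)^-1·(+1)^0 = +1.
v=11: a=11^3·(≡9), b=11^5·(≡8) mod 11; (9|11)=+1, (8|11)=-1; (−1)^{3·5·5}·(+1)^5·(-1)^3 = +1.
(-110, -1309 / ℚ) ramifies at {2, ∞}: a division algebra.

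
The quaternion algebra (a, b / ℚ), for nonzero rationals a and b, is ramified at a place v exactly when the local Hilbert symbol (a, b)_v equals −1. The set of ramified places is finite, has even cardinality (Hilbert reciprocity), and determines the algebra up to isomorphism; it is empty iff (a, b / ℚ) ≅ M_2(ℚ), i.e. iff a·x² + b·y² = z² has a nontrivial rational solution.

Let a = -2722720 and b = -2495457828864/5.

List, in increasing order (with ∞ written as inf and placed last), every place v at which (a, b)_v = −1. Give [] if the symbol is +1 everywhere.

[7, 11, 17, inf]

(a, b) ≡ (-170170, -770) mod (ℚ^×)²; places V = {2, 3, 5, 7, 11, 13, 17, ∞}.
(a,b)_∞: sgn(-170170)=−, sgn(-770)=−, so -1.
(a,b)_7: α=1, u≡2; β=1, v≡4 (mod 7); (2|7)=+1, (4|7)=+1; sign (−1)^1·+1^1·+1^1 = -1.
(a,b)_5: α=1, u≡1; β=-1, v≡1 (mod 5); (1|5)=+1, (1|5)=+1; sign (−1)^0·+1^-1·+1^1 = +1.
(a,b)_13: α=1, u≡3; β=2, v≡1 (mod 13); (3|13)=+1, (1|13)=+1; sign (−1)^0·+1^2·+1^1 = +1.
(a,b)_3: α=0, u≡2; β=4, v≡1 (mod 3); (2|3)=-1, (1|3)=+1; sign (−1)^0·-1^4·+1^0 = +1.
(a,b)_2: α=5, β=13; u≡3, v≡7 (mod 8); ε(u)ε(v)=1·1, αω(v)=5·0, βω(u)=13·1; sum ≡ 0  ⇒  +1.
(a,b)_11: α=1, u≡2; β=1, v≡8 (mod 11); (2|11)=-1, (8|11)=-1; sign (−1)^1·-1^1·-1^1 = -1.
(a,b)_17: α=1, u≡14; β=2, v≡11 (mod 17); (14|17)=-1, (11|17)=-1; sign (−1)^0·-1^2·-1^1 = -1.
|Ram(-170170, -770)| = 4, even; anisotropic at {7, 11, 17, ∞}.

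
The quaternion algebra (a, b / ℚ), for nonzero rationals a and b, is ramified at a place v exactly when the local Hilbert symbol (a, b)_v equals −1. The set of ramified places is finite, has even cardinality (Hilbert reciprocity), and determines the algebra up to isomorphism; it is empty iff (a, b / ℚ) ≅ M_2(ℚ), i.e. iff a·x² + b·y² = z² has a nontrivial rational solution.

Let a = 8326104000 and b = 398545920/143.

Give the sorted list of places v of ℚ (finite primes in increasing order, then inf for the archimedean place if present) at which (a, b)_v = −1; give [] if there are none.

Mod squares: a ≡ 15, b ≡ 715. Check v ∈ {∞, 2, 3, 5, 11, 13, 19, 31}.
v=13: a=13^0·(≡6), b=13^-1·(≡10) mod 13; (6|13)=-1, (10|13)=+1; (−1)^{0·-1·6}·(-1)^-1·(+1)^0 = -1.
v=2: v_2(a)=6, v_2(b)=10; units ≡ 7, 3 (mod 8); ε·ε+αω+βω = 1·1+6·1+10·0 ≡ 1  ⇒  (a,b)_2 = -1.
v=11: a=11^0·(≡5), b=11^-1·(≡7) mod 11; (5|11)=+1, (7|11)=-1; (−1)^{0·-1·5}·(+1)^-1·(-1)^0 = +1.
v=∞: 15 > 0 and 715 > 0  ⇒  (a,b)_∞ = +1.
v=3: a=3^1·(≡2), b=3^4·(≡1) mod 3; (2|3)=-1, (1|3)=+1; (−1)^{1·4·1}·(-1)^4·(+1)^1 = +1.
v=19: a=19^2·(≡14), b=19^0·(≡2) mod 19; (14|19)=-1, (2|19)=-1; (−1)^{2·0·9}·(-1)^0·(-1)^2 = +1.
v=31: a=31^2·(≡27), b=31^2·(≡5) mod 31; (27|31)=-1, (5|31)=+1; (−1)^{2·2·15}·(-1)^2·(+1)^2 = +1.
v=5: a=5^3·(≡2), b=5^1·(≡3) mod 5; (2|5)=-1, (3|5)=-1; (−1)^{3·1·2}·(-1)^1·(-1)^3 = +1.
Ram(15, 715) = {2, 13}; no ℚ_2-point on the conic.

[2, 13]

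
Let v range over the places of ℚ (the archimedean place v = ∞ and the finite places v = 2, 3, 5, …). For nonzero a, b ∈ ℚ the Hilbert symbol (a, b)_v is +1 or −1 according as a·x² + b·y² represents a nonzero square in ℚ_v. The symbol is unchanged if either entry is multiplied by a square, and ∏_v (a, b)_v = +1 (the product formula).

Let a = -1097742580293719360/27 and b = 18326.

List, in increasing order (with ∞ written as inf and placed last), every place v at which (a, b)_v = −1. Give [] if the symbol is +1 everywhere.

(a, b) ≡ (-255255, 374) mod (ℚ^×)²; places V = {2, 3, 5, 7, 11, 13, 17, ∞}.
(a,b)_13: α=1, u≡8; β=0, v≡9 (mod 13); (8|13)=-1, (9|13)=+1; sign (−1)^0·-1^0·+1^1 = +1.
(a,b)_2: α=6, β=1; u≡1, v≡3 (mod 8); ε(u)ε(v)=0·1, αω(v)=6·1, βω(u)=1·0; sum ≡ 0  ⇒  +1.
(a,b)_17: α=3, u≡8; β=1, v≡7 (mod 17); (8|17)=+1, (7|17)=-1; sign (−1)^0·+1^1·-1^3 = -1.
(a,b)_∞: sgn(-255255)=−, sgn(374)=+, so +1.
(a,b)_5: α=1, u≡4; β=0, v≡1 (mod 5); (4|5)=+1, (1|5)=+1; sign (−1)^0·+1^0·+1^1 = +1.
(a,b)_7: α=9, u≡5; β=2, v≡3 (mod 7); (5|7)=-1, (3|7)=-1; sign (−1)^0·-1^2·-1^9 = -1.
(a,b)_3: α=-3, u≡1; β=0, v≡2 (mod 3); (1|3)=+1, (2|3)=-1; sign (−1)^0·+1^0·-1^-3 = -1.
(a,b)_11: α=3, u≡4; β=1, v≡5 (mod 11); (4|11)=+1, (5|11)=+1; sign (−1)^1·+1^1·+1^3 = -1.
(-255255, 374 / ℚ) ramifies at {3, 7, 11, 17}: a division algebra.

[3, 7, 11, 17]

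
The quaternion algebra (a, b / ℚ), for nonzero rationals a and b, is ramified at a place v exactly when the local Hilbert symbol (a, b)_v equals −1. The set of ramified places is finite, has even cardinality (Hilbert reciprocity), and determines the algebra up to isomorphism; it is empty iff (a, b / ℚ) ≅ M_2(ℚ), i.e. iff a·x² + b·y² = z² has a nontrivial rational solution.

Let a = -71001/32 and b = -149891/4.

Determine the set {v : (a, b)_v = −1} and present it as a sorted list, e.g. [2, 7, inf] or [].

[2, inf]

(a, b) ≡ (-322, -3059) mod (ℚ^×)²; places V = {2, 3, 7, 19, 23, ∞}.
(a,b)_2: α=-5, β=-2; u≡7, v≡5 (mod 8); ε(u)ε(v)=1·0, αω(v)=-5·1, βω(u)=-2·0; sum ≡ 1  ⇒  -1.
(a,b)_23: α=1, u≡2; β=1, v≡21 (mod 23); (2|23)=+1, (21|23)=-1; sign (−1)^1·+1^1·-1^1 = +1.
(a,b)_∞: sgn(-322)=−, sgn(-3059)=−, so -1.
(a,b)_19: α=0, u≡6; β=1, v≡18 (mod 19); (6|19)=+1, (18|19)=-1; sign (−1)^0·+1^1·-1^0 = +1.
(a,b)_3: α=2, u≡2; β=0, v≡1 (mod 3); (2|3)=-1, (1|3)=+1; sign (−1)^0·-1^0·+1^2 = +1.
(a,b)_7: α=3, u≡6; β=3, v≡1 (mod 7); (6|7)=-1, (1|7)=+1; sign (−1)^1·-1^3·+1^3 = +1.
(-322, -3059 / ℚ) ramifies at {2, ∞}: a division algebra.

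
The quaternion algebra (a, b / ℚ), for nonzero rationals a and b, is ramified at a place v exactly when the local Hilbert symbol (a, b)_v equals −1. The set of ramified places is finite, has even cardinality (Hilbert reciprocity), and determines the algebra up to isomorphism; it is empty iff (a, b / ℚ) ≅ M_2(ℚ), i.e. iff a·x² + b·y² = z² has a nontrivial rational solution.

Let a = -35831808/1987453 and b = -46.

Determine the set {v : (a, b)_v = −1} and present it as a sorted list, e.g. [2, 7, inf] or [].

[3, 13, 23, inf]

Mod squares: a ≡ -39, b ≡ -46. Check v ∈ {∞, 2, 3, 13, 17, 23}.
v=3: a=3^7·(≡2), b=3^0·(≡2) mod 3; (2|3)=-1, (2|3)=-1; (−1)^{7·0·1}·(-1)^0·(-1)^7 = -1.
v=13: a=13^-1·(≡1), b=13^0·(≡6) mod 13; (1|13)=+1, (6|13)=-1; (−1)^{-1·0·6}·(+1)^0·(-1)^-1 = -1.
v=17: a=17^-2·(≡3), b=17^0·(≡5) mod 17; (3|17)=-1, (5|17)=-1; (−1)^{-2·0·8}·(-1)^0·(-1)^-2 = +1.
v=∞: -39 < 0 and -46 < 0  ⇒  (a,b)_∞ = -1.
v=2: v_2(a)=14, v_2(b)=1; units ≡ 1, 1 (mod 8); ε·ε+αω+βω = 0·0+14·0+1·0 ≡ 0  ⇒  (a,b)_2 = +1.
v=23: a=23^-2·(≡21), b=23^1·(≡21) mod 23; (21|23)=-1, (21|23)=-1; (−1)^{-2·1·11}·(-1)^1·(-1)^-2 = -1.
Ram(-39, -46) = {3, 13, 23, ∞}; no ℚ_3-point on the conic.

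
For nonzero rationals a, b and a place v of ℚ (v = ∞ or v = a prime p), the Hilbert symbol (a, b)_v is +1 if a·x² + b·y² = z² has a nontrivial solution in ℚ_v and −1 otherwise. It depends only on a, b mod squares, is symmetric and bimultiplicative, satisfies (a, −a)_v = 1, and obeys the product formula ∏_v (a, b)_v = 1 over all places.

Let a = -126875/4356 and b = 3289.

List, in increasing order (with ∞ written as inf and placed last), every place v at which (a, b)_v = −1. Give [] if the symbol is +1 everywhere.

Mod squares: a ≡ -203, b ≡ 3289. Check v ∈ {∞, 2, 3, 5, 7, 11, 13, 23, 29}.
v=∞: -203 < 0 and 3289 > 0  ⇒  (a,b)_∞ = +1.
v=2: v_2(a)=-2, v_2(b)=0; units ≡ 5, 1 (mod 8); ε·ε+αω+βω = 0·0+-2·0+0·1 ≡ 0  ⇒  (a,b)_2 = +1.
v=7: a=7^1·(≡6), b=7^0·(≡6) mod 7; (6|7)=-1, (6|7)=-1; (−1)^{1·0·3}·(-1)^0·(-1)^1 = -1.
v=3: a=3^-2·(≡1), b=3^0·(≡1) mod 3; (1|3)=+1, (1|3)=+1; (−1)^{-2·0·1}·(+1)^0·(+1)^-2 = +1.
v=13: a=13^0·(≡5), b=13^1·(≡6) mod 13; (5|13)=-1, (6|13)=-1; (−1)^{0·1·6}·(-1)^1·(-1)^0 = -1.
v=29: a=29^1·(≡20), b=29^0·(≡12) mod 29; (20|29)=+1, (12|29)=-1; (−1)^{1·0·14}·(+1)^0·(-1)^1 = -1.
v=5: a=5^4·(≡2), b=5^0·(≡4) mod 5; (2|5)=-1, (4|5)=+1; (−1)^{4·0·2}·(-1)^0·(+1)^4 = +1.
v=11: a=11^-2·(≡7), b=11^1·(≡2) mod 11; (7|11)=-1, (2|11)=-1; (−1)^{-2·1·5}·(-1)^1·(-1)^-2 = -1.
v=23: a=23^0·(≡12), b=23^1·(≡5) mod 23; (12|23)=+1, (5|23)=-1; (−1)^{0·1·11}·(+1)^1·(-1)^0 = +1.
|Ram(-203, 3289)| = 4, even; anisotropic at {7, 11, 13, 29}.

[7, 11, 13, 29]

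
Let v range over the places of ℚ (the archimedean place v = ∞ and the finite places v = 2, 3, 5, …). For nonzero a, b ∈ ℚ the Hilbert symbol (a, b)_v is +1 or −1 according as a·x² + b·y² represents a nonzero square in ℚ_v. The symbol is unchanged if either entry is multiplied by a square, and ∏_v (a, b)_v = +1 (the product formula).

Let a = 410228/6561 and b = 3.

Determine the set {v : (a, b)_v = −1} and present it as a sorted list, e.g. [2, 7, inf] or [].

Mod squares: a ≡ 2093, b ≡ 3. Check v ∈ {∞, 2, 3, 7, 13, 23}.
v=3: a=3^-8·(≡2), b=3^1·(≡1) mod 3; (2|3)=-1, (1|3)=+1; (−1)^{-8·1·1}·(-1)^1·(+1)^-8 = -1.
v=13: a=13^1·(≡2), b=13^0·(≡3) mod 13; (2|13)=-1, (3|13)=+1; (−1)^{1·0·6}·(-1)^0·(+1)^1 = +1.
v=∞: 2093 > 0 and 3 > 0  ⇒  (a,b)_∞ = +1.
v=2: v_2(a)=2, v_2(b)=0; units ≡ 5, 3 (mod 8); ε·ε+αω+βω = 0·1+2·1+0·1 ≡ 0  ⇒  (a,b)_2 = +1.
v=23: a=23^1·(≡21), b=23^0·(≡3) mod 23; (21|23)=-1, (3|23)=+1; (−1)^{1·0·11}·(-1)^0·(+1)^1 = +1.
v=7: a=7^3·(≡3), b=7^0·(≡3) mod 7; (3|7)=-1, (3|7)=-1; (−1)^{3·0·3}·(-1)^0·(-1)^3 = -1.
(2093, 3 / ℚ) ramifies at {3, 7}: a division algebra.

[3, 7]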